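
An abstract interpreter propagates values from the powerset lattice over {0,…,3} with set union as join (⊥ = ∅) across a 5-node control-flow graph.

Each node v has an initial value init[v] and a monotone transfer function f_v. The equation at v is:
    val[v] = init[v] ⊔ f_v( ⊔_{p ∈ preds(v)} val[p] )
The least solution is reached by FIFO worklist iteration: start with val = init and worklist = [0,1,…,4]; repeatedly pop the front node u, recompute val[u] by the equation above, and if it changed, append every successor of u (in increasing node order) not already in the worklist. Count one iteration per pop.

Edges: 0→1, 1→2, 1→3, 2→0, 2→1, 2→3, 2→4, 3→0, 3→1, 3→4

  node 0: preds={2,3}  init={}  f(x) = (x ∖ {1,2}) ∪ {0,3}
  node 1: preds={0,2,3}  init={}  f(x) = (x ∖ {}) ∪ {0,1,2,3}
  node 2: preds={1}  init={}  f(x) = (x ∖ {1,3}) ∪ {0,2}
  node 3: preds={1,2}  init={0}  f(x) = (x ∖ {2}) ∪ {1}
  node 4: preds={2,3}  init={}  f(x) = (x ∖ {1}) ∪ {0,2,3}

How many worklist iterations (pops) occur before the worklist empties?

7

Iteration log — 7 steps:
  step 1. node 0  ⊔preds={0}  new={0,3}  old={}  +wl: 
  step 2. node 1  ⊔preds={0,3}  new={0,1,2,3}  old={}  +wl: 
  step 3. node 2  ⊔preds={0,1,2,3}  new={0,2}  old={}  +wl: 0,1
  step 4. node 3  ⊔preds={0,1,2,3}  new={0,1,3}  old={0}  +wl: 
  step 5. node 4  ⊔preds={0,1,2,3}  new={0,2,3}  old={}  +wl: 
  step 6. node 0  ⊔preds={0,1,2,3}  new={0,3}  stable
  step 7. node 1  ⊔preds={0,1,2,3}  new={0,1,2,3}  stable

Least fixpoint reached:
  node 0: {0,3}
  node 1: {0,1,2,3}
  node 2: {0,2}
  node 3: {0,1,3}
  node 4: {0,2,3}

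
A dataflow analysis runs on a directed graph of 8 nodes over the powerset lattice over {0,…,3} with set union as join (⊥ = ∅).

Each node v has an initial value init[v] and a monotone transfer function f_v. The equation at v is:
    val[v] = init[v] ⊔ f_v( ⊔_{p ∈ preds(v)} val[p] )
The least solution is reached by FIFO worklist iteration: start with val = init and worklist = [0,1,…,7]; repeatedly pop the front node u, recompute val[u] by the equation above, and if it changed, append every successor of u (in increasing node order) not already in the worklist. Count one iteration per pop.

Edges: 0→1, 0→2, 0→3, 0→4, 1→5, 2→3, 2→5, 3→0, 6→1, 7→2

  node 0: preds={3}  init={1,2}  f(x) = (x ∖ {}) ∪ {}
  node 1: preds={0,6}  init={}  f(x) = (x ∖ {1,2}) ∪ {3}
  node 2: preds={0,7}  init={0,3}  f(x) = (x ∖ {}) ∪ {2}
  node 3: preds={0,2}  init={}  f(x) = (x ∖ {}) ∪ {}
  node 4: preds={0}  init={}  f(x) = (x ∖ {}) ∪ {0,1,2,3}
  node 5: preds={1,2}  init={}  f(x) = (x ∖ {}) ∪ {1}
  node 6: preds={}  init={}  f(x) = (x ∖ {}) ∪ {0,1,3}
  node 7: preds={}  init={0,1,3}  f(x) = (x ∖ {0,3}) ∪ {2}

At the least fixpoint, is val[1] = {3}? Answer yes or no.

Worklist (14 pops):
  #1 pop 0: in={} → {1,2} (no change)
  #2 pop 1: in={1,2} → {3} (was {}); enqueue []
  #3 pop 2: in={0,1,2,3} → {0,1,2,3} (was {0,3}); enqueue []
  #4 pop 3: in={0,1,2,3} → {0,1,2,3} (was {}); enqueue [0]
  #5 pop 4: in={1,2} → {0,1,2,3} (was {}); enqueue []
  #6 pop 5: in={0,1,2,3} → {0,1,2,3} (was {}); enqueue []
  #7 pop 6: in={} → {0,1,3} (was {}); enqueue [1]
  #8 pop 7: in={} → {0,1,2,3} (was {0,1,3}); enqueue [2]
  #9 pop 0: in={0,1,2,3} → {0,1,2,3} (was {1,2}); enqueue [3,4]
  #10 pop 1: in={0,1,2,3} → {0,3} (was {3}); enqueue [5]
  #11 pop 2: in={0,1,2,3} → {0,1,2,3} (no change)
  #12 pop 3: in={0,1,2,3} → {0,1,2,3} (no change)
  #13 pop 4: in={0,1,2,3} → {0,1,2,3} (no change)
  #14 pop 5: in={0,1,2,3} → {0,1,2,3} (no change)

Fixpoint:
  val[0] = {0,1,2,3}
  val[1] = {0,3}
  val[2] = {0,1,2,3}
  val[3] = {0,1,2,3}
  val[4] = {0,1,2,3}
  val[5] = {0,1,2,3}
  val[6] = {0,1,3}
  val[7] = {0,1,2,3}

no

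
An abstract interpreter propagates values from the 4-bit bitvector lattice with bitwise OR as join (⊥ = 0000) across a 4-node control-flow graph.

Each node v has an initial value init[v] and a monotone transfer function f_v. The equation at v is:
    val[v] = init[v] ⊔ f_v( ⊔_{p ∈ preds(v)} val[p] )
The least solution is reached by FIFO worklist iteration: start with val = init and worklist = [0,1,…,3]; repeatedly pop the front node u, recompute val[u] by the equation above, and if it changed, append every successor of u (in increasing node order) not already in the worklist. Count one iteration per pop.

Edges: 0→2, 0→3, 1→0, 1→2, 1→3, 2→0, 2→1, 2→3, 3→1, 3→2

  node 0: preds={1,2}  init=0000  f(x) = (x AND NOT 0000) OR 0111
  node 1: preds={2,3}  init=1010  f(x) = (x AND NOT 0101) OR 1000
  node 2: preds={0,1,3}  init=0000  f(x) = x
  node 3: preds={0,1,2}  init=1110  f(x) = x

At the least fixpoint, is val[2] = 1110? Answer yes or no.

Worklist (7 pops):
  #1 pop 0: in=1010 → 1111 (was 0000); enqueue []
  #2 pop 1: in=1110 → 1010 (no change)
  #3 pop 2: in=1111 → 1111 (was 0000); enqueue [0,1]
  #4 pop 3: in=1111 → 1111 (was 1110); enqueue [2]
  #5 pop 0: in=1111 → 1111 (no change)
  #6 pop 1: in=1111 → 1010 (no change)
  #7 pop 2: in=1111 → 1111 (no change)

Fixpoint:
  val[0] = 1111
  val[1] = 1010
  val[2] = 1111
  val[3] = 1111

no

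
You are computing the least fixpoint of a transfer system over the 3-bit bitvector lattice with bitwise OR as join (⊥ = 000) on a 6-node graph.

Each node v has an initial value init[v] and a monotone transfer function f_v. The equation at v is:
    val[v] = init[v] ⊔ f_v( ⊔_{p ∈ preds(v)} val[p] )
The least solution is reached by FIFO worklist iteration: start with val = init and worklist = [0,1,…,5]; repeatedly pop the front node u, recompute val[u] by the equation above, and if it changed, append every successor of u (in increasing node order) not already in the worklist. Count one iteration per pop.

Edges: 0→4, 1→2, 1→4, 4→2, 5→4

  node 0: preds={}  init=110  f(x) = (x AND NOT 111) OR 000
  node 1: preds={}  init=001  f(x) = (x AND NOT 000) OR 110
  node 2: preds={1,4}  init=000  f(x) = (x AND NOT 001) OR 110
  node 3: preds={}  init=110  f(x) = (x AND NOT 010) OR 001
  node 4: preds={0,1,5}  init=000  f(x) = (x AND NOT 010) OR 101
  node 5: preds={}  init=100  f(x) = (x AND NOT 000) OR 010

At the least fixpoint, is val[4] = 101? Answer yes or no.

yes

Trace (8 dequeues):
  [1] u=0 | in 000 | out 110 | ==
  [2] u=1 | in 000 | out 111 | prev 001 | push {}
  [3] u=2 | in 111 | out 110 | prev 000 | push {}
  [4] u=3 | in 000 | out 111 | prev 110 | push {}
  [5] u=4 | in 111 | out 101 | prev 000 | push {2}
  [6] u=5 | in 000 | out 110 | prev 100 | push {4}
  [7] u=2 | in 111 | out 110 | ==
  [8] u=4 | in 111 | out 101 | ==

Converged values:
  [0] 110
  [1] 111
  [2] 110
  [3] 111
  [4] 101
  [5] 110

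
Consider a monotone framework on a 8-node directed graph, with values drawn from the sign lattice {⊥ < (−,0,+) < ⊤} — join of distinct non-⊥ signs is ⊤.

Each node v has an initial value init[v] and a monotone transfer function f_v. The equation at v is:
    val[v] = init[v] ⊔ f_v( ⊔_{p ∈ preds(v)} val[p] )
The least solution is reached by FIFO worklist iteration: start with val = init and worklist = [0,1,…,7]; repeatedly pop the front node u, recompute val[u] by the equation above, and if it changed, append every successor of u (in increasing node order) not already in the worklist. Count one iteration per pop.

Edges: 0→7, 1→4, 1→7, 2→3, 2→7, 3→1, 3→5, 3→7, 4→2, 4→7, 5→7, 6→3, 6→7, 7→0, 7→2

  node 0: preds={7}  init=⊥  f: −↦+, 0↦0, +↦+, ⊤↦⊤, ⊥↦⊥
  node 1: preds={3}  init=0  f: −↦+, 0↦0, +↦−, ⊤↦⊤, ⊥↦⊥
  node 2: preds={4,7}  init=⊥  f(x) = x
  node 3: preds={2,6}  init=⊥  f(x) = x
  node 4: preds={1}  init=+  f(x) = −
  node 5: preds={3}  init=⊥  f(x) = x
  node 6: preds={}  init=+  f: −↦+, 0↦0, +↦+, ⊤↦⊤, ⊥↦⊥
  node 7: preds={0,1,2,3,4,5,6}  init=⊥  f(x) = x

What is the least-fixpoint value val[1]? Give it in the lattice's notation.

⊤

Trace (17 dequeues):
  [1] u=0 | in ⊥ | out ⊥ | ==
  [2] u=1 | in ⊥ | out 0 | ==
  [3] u=2 | in + | out + | prev ⊥ | push {}
  [4] u=3 | in + | out + | prev ⊥ | push {1}
  [5] u=4 | in 0 | out ⊤ | prev + | push {2}
  [6] u=5 | in + | out + | prev ⊥ | push {}
  [7] u=6 | in ⊥ | out + | ==
  [8] u=7 | in ⊤ | out ⊤ | prev ⊥ | push {0}
  [9] u=1 | in + | out ⊤ | prev 0 | push {4,7}
  [10] u=2 | in ⊤ | out ⊤ | prev + | push {3}
  [11] u=0 | in ⊤ | out ⊤ | prev ⊥ | push {}
  [12] u=4 | in ⊤ | out ⊤ | ==
  [13] u=7 | in ⊤ | out ⊤ | ==
  [14] u=3 | in ⊤ | out ⊤ | prev + | push {1,5,7}
  [15] u=1 | in ⊤ | out ⊤ | ==
  [16] u=5 | in ⊤ | out ⊤ | prev + | push {}
  [17] u=7 | in ⊤ | out ⊤ | ==

Converged values:
  [0] ⊤
  [1] ⊤
  [2] ⊤
  [3] ⊤
  [4] ⊤
  [5] ⊤
  [6] +
  [7] ⊤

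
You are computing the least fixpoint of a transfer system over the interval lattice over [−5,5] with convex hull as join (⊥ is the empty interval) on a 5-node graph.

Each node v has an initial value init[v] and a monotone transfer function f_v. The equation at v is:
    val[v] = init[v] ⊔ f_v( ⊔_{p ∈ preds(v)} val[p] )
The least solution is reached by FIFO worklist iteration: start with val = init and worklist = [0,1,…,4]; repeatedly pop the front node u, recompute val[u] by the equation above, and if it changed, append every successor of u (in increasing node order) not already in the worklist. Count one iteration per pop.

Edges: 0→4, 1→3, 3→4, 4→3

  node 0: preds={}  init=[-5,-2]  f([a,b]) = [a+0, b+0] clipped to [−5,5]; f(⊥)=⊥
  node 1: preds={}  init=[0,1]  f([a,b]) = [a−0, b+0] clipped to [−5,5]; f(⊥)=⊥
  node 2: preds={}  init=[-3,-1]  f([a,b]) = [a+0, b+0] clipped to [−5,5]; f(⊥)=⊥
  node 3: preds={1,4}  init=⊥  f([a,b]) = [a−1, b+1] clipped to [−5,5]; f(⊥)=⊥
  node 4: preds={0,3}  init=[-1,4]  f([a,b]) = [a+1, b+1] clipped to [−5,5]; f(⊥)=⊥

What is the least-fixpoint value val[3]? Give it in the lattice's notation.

[-5,5]

Worklist (7 pops):
  #1 pop 0: in=⊥ → [-5,-2] (no change)
  #2 pop 1: in=⊥ → [0,1] (no change)
  #3 pop 2: in=⊥ → [-3,-1] (no change)
  #4 pop 3: in=[-1,4] → [-2,5] (was ⊥); enqueue []
  #5 pop 4: in=[-5,5] → [-4,5] (was [-1,4]); enqueue [3]
  #6 pop 3: in=[-4,5] → [-5,5] (was [-2,5]); enqueue [4]
  #7 pop 4: in=[-5,5] → [-4,5] (no change)

Fixpoint:
  val[0] = [-5,-2]
  val[1] = [0,1]
  val[2] = [-3,-1]
  val[3] = [-5,5]
  val[4] = [-4,5]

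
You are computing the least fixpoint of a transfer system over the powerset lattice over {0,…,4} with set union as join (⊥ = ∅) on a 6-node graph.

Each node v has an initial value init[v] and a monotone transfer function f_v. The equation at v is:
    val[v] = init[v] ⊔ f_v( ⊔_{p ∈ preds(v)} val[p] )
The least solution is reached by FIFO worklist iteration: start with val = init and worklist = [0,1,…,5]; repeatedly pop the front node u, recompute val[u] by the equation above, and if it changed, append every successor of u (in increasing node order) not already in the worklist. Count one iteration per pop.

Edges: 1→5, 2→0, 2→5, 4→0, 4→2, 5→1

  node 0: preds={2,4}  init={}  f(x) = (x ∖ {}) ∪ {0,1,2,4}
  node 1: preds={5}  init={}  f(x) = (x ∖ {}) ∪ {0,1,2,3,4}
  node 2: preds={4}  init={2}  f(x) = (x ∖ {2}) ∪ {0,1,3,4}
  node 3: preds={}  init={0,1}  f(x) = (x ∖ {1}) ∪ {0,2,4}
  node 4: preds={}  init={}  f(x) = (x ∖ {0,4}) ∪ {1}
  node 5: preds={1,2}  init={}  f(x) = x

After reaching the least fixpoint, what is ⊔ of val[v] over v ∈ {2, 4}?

{0,1,2,3,4}

Worklist (9 pops):
  #1 pop 0: in={2} → {0,1,2,4} (was {}); enqueue []
  #2 pop 1: in={} → {0,1,2,3,4} (was {}); enqueue []
  #3 pop 2: in={} → {0,1,2,3,4} (was {2}); enqueue [0]
  #4 pop 3: in={} → {0,1,2,4} (was {0,1}); enqueue []
  #5 pop 4: in={} → {1} (was {}); enqueue [2]
  #6 pop 5: in={0,1,2,3,4} → {0,1,2,3,4} (was {}); enqueue [1]
  #7 pop 0: in={0,1,2,3,4} → {0,1,2,3,4} (was {0,1,2,4}); enqueue []
  #8 pop 2: in={1} → {0,1,2,3,4} (no change)
  #9 pop 1: in={0,1,2,3,4} → {0,1,2,3,4} (no change)

Fixpoint:
  val[0] = {0,1,2,3,4}
  val[1] = {0,1,2,3,4}
  val[2] = {0,1,2,3,4}
  val[3] = {0,1,2,4}
  val[4] = {1}
  val[5] = {0,1,2,3,4}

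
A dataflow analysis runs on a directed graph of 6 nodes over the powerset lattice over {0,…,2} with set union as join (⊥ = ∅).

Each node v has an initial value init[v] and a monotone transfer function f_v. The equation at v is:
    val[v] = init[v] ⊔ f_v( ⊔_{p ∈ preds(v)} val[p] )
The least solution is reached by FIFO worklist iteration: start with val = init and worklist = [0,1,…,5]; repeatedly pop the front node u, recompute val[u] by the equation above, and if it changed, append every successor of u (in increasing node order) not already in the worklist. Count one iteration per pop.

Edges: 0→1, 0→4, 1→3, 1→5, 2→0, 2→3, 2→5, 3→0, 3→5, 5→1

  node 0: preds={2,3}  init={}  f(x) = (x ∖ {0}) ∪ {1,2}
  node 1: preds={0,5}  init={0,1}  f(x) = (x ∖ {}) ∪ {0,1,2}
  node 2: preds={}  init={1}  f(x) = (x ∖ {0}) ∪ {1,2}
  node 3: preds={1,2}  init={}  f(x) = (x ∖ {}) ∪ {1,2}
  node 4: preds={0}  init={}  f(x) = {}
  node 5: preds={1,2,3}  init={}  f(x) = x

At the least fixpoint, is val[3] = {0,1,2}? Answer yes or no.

Worklist (8 pops):
  #1 pop 0: in={1} → {1,2} (was {}); enqueue []
  #2 pop 1: in={1,2} → {0,1,2} (was {0,1}); enqueue []
  #3 pop 2: in={} → {1,2} (was {1}); enqueue [0]
  #4 pop 3: in={0,1,2} → {0,1,2} (was {}); enqueue []
  #5 pop 4: in={1,2} → {} (no change)
  #6 pop 5: in={0,1,2} → {0,1,2} (was {}); enqueue [1]
  #7 pop 0: in={0,1,2} → {1,2} (no change)
  #8 pop 1: in={0,1,2} → {0,1,2} (no change)

Fixpoint:
  val[0] = {1,2}
  val[1] = {0,1,2}
  val[2] = {1,2}
  val[3] = {0,1,2}
  val[4] = {}
  val[5] = {0,1,2}

yes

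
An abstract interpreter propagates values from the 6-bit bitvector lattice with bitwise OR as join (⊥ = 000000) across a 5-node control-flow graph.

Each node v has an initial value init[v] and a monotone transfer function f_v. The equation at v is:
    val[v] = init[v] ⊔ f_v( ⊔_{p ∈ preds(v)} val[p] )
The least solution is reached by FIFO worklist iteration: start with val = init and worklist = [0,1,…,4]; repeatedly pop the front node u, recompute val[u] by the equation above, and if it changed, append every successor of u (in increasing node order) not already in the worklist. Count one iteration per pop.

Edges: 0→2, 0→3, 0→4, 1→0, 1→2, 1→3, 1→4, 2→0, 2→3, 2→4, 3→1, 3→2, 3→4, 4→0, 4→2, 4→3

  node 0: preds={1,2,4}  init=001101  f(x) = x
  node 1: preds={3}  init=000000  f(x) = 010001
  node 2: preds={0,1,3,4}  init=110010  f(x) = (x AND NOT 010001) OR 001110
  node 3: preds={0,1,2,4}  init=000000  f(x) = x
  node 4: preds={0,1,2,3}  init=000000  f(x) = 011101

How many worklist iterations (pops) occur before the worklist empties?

9

Iteration log — 9 steps:
  step 1. node 0  ⊔preds=110010  new=111111  old=001101  +wl: 
  step 2. node 1  ⊔preds=000000  new=010001  old=000000  +wl: 0
  step 3. node 2  ⊔preds=111111  new=111110  old=110010  +wl: 
  step 4. node 3  ⊔preds=111111  new=111111  old=000000  +wl: 1,2
  step 5. node 4  ⊔preds=111111  new=011101  old=000000  +wl: 3
  step 6. node 0  ⊔preds=111111  new=111111  stable
  step 7. node 1  ⊔preds=111111  new=010001  stable
  step 8. node 2  ⊔preds=111111  new=111110  stable
  step 9. node 3  ⊔preds=111111  new=111111  stable

Least fixpoint reached:
  node 0: 111111
  node 1: 010001
  node 2: 111110
  node 3: 111111
  node 4: 011101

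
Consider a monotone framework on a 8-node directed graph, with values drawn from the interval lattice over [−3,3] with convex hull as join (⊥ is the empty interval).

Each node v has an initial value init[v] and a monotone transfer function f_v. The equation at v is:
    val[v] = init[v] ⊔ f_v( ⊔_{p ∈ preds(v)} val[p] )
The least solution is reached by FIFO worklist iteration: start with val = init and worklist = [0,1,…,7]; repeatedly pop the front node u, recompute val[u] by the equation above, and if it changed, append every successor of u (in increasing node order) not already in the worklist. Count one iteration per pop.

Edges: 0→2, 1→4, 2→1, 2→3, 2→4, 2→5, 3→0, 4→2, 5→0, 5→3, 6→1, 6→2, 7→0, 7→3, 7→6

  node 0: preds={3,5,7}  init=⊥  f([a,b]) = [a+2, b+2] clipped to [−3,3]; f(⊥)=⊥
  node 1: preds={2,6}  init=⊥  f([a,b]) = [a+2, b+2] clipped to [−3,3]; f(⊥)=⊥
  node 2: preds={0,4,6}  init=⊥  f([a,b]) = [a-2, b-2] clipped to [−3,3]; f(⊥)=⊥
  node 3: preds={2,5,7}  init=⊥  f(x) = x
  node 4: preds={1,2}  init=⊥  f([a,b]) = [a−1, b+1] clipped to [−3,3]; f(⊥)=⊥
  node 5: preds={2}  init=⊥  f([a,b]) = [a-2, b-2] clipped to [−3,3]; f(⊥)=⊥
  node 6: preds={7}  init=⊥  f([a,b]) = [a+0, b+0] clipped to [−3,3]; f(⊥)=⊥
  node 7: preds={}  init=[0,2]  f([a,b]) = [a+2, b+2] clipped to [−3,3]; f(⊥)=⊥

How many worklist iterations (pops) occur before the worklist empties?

Trace (19 dequeues):
  [1] u=0 | in [0,2] | out [2,3] | prev ⊥ | push {}
  [2] u=1 | in ⊥ | out ⊥ | ==
  [3] u=2 | in [2,3] | out [0,1] | prev ⊥ | push {1}
  [4] u=3 | in [0,2] | out [0,2] | prev ⊥ | push {0}
  [5] u=4 | in [0,1] | out [-1,2] | prev ⊥ | push {2}
  [6] u=5 | in [0,1] | out [-2,-1] | prev ⊥ | push {3}
  [7] u=6 | in [0,2] | out [0,2] | prev ⊥ | push {}
  [8] u=7 | in ⊥ | out [0,2] | ==
  [9] u=1 | in [0,2] | out [2,3] | prev ⊥ | push {4}
  [10] u=0 | in [-2,2] | out [0,3] | prev [2,3] | push {}
  [11] u=2 | in [-1,3] | out [-3,1] | prev [0,1] | push {1,5}
  [12] u=3 | in [-3,2] | out [-3,2] | prev [0,2] | push {0}
  [13] u=4 | in [-3,3] | out [-3,3] | prev [-1,2] | push {2}
  [14] u=1 | in [-3,2] | out [-1,3] | prev [2,3] | push {4}
  [15] u=5 | in [-3,1] | out [-3,-1] | prev [-2,-1] | push {3}
  [16] u=0 | in [-3,2] | out [-1,3] | prev [0,3] | push {}
  [17] u=2 | in [-3,3] | out [-3,1] | ==
  [18] u=4 | in [-3,3] | out [-3,3] | ==
  [19] u=3 | in [-3,2] | out [-3,2] | ==

Converged values:
  [0] [-1,3]
  [1] [-1,3]
  [2] [-3,1]
  [3] [-3,2]
  [4] [-3,3]
  [5] [-3,-1]
  [6] [0,2]
  [7] [0,2]

19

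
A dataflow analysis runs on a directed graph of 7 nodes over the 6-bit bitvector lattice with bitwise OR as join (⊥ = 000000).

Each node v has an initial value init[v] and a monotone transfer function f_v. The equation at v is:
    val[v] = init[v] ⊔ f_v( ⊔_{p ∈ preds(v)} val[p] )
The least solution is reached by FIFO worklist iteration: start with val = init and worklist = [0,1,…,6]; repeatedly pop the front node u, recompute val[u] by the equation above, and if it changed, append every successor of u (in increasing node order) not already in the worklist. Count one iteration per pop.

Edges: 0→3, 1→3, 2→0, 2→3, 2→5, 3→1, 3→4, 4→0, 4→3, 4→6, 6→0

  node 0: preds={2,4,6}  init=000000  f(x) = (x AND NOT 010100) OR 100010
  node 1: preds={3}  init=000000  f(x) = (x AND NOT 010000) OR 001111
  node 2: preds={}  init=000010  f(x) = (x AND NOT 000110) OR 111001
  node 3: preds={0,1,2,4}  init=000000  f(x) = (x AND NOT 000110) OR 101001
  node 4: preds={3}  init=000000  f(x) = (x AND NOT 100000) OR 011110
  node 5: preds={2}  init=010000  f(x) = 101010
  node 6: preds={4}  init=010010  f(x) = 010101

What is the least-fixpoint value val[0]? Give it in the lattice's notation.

Iteration log — 10 steps:
  step 1. node 0  ⊔preds=010010  new=100010  old=000000  +wl: 
  step 2. node 1  ⊔preds=000000  new=001111  old=000000  +wl: 
  step 3. node 2  ⊔preds=000000  new=111011  old=000010  +wl: 0
  step 4. node 3  ⊔preds=111111  new=111001  old=000000  +wl: 1
  step 5. node 4  ⊔preds=111001  new=011111  old=000000  +wl: 3
  step 6. node 5  ⊔preds=111011  new=111010  old=010000  +wl: 
  step 7. node 6  ⊔preds=011111  new=010111  old=010010  +wl: 
  step 8. node 0  ⊔preds=111111  new=101011  old=100010  +wl: 
  step 9. node 1  ⊔preds=111001  new=101111  old=001111  +wl: 
  step 10. node 3  ⊔preds=111111  new=111001  stable

Least fixpoint reached:
  node 0: 101011
  node 1: 101111
  node 2: 111011
  node 3: 111001
  node 4: 011111
  node 5: 111010
  node 6: 010111

101011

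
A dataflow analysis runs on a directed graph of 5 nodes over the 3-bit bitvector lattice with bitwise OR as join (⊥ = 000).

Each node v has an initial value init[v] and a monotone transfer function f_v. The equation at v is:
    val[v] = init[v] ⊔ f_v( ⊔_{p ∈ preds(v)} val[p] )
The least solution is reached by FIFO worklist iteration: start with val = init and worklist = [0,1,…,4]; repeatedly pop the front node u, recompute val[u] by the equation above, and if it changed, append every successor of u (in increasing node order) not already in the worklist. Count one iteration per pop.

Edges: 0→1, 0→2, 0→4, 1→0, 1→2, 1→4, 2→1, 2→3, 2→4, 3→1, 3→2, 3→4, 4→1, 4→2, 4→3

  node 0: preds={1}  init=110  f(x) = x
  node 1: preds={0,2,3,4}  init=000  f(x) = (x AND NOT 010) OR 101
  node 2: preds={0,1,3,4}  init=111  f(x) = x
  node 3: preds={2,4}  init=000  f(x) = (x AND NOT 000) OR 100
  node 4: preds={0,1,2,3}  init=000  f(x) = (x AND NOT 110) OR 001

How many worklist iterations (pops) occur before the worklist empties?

10

Worklist (10 pops):
  #1 pop 0: in=000 → 110 (no change)
  #2 pop 1: in=111 → 101 (was 000); enqueue [0]
  #3 pop 2: in=111 → 111 (no change)
  #4 pop 3: in=111 → 111 (was 000); enqueue [1,2]
  #5 pop 4: in=111 → 001 (was 000); enqueue [3]
  #6 pop 0: in=101 → 111 (was 110); enqueue [4]
  #7 pop 1: in=111 → 101 (no change)
  #8 pop 2: in=111 → 111 (no change)
  #9 pop 3: in=111 → 111 (no change)
  #10 pop 4: in=111 → 001 (no change)

Fixpoint:
  val[0] = 111
  val[1] = 101
  val[2] = 111
  val[3] = 111
  val[4] = 001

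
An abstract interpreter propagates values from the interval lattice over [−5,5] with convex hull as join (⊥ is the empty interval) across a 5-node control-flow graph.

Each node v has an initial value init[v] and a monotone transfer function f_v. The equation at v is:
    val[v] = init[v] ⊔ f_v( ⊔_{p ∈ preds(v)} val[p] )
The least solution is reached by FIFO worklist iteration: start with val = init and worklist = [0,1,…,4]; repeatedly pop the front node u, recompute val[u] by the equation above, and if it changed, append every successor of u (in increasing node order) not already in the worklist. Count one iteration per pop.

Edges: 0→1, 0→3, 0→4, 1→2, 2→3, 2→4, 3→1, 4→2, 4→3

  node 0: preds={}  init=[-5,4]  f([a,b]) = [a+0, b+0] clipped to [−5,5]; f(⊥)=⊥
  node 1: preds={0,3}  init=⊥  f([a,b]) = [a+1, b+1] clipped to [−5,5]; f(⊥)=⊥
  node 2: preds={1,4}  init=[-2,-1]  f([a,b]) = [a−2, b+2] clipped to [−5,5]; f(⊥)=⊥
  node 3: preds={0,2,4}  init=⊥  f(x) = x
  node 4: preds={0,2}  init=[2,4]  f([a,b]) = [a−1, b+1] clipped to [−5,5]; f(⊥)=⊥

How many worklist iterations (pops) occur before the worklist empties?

8

Iteration log — 8 steps:
  step 1. node 0  ⊔preds=⊥  new=[-5,4]  stable
  step 2. node 1  ⊔preds=[-5,4]  new=[-4,5]  old=⊥  +wl: 
  step 3. node 2  ⊔preds=[-4,5]  new=[-5,5]  old=[-2,-1]  +wl: 
  step 4. node 3  ⊔preds=[-5,5]  new=[-5,5]  old=⊥  +wl: 1
  step 5. node 4  ⊔preds=[-5,5]  new=[-5,5]  old=[2,4]  +wl: 2,3
  step 6. node 1  ⊔preds=[-5,5]  new=[-4,5]  stable
  step 7. node 2  ⊔preds=[-5,5]  new=[-5,5]  stable
  step 8. node 3  ⊔preds=[-5,5]  new=[-5,5]  stable

Least fixpoint reached:
  node 0: [-5,4]
  node 1: [-4,5]
  node 2: [-5,5]
  node 3: [-5,5]
  node 4: [-5,5]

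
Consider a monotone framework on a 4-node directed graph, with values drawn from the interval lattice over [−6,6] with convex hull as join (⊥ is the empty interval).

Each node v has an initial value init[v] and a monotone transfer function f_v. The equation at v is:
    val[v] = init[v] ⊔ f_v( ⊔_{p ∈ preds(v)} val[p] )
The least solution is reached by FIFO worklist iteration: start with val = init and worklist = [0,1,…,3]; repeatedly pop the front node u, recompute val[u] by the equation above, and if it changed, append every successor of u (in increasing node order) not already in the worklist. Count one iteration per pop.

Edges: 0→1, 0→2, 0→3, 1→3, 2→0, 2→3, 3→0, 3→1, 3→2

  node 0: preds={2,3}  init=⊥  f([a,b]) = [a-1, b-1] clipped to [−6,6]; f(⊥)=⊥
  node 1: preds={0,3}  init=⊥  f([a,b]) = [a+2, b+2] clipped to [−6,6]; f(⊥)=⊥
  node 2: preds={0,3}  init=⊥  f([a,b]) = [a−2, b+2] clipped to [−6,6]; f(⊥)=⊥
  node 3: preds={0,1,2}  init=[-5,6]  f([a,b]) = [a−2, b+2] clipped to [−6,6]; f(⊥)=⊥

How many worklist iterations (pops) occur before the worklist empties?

7

Iteration log — 7 steps:
  step 1. node 0  ⊔preds=[-5,6]  new=[-6,5]  old=⊥  +wl: 
  step 2. node 1  ⊔preds=[-6,6]  new=[-4,6]  old=⊥  +wl: 
  step 3. node 2  ⊔preds=[-6,6]  new=[-6,6]  old=⊥  +wl: 0
  step 4. node 3  ⊔preds=[-6,6]  new=[-6,6]  old=[-5,6]  +wl: 1,2
  step 5. node 0  ⊔preds=[-6,6]  new=[-6,5]  stable
  step 6. node 1  ⊔preds=[-6,6]  new=[-4,6]  stable
  step 7. node 2  ⊔preds=[-6,6]  new=[-6,6]  stable

Least fixpoint reached:
  node 0: [-6,5]
  node 1: [-4,6]
  node 2: [-6,6]
  node 3: [-6,6]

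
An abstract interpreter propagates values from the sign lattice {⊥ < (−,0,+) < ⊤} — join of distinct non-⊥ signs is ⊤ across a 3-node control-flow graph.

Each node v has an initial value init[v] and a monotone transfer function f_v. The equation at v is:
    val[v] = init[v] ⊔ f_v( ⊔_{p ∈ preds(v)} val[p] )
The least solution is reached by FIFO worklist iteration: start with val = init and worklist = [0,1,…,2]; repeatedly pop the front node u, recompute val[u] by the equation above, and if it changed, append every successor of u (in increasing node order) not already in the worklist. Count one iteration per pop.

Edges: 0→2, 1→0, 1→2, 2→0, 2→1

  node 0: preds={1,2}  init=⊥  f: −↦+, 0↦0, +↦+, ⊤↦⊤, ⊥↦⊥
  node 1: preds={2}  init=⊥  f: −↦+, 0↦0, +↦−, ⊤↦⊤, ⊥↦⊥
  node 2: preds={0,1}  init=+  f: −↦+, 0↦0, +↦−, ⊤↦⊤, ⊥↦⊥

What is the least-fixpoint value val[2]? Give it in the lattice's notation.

⊤

Trace (7 dequeues):
  [1] u=0 | in + | out + | prev ⊥ | push {}
  [2] u=1 | in + | out − | prev ⊥ | push {0}
  [3] u=2 | in ⊤ | out ⊤ | prev + | push {1}
  [4] u=0 | in ⊤ | out ⊤ | prev + | push {2}
  [5] u=1 | in ⊤ | out ⊤ | prev − | push {0}
  [6] u=2 | in ⊤ | out ⊤ | ==
  [7] u=0 | in ⊤ | out ⊤ | ==

Converged values:
  [0] ⊤
  [1] ⊤
  [2] ⊤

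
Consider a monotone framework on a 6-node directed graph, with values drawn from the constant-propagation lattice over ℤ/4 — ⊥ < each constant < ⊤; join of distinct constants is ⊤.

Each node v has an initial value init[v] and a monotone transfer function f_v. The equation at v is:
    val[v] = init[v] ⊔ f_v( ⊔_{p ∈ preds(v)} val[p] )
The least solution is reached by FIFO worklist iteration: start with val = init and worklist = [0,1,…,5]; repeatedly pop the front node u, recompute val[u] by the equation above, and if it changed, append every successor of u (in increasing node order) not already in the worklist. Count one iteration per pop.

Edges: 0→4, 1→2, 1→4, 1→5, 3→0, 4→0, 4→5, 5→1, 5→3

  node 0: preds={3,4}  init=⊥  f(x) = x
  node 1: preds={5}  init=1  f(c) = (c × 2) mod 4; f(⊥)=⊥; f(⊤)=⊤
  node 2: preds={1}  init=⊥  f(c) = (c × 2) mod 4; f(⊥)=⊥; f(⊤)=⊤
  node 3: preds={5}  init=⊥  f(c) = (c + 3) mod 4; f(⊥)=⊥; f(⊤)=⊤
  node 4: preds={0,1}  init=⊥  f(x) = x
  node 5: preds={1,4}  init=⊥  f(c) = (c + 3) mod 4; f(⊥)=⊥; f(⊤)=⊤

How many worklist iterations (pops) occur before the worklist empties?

17

Trace (17 dequeues):
  [1] u=0 | in ⊥ | out ⊥ | ==
  [2] u=1 | in ⊥ | out 1 | ==
  [3] u=2 | in 1 | out 2 | prev ⊥ | push {}
  [4] u=3 | in ⊥ | out ⊥ | ==
  [5] u=4 | in 1 | out 1 | prev ⊥ | push {0}
  [6] u=5 | in 1 | out 0 | prev ⊥ | push {1,3}
  [7] u=0 | in 1 | out 1 | prev ⊥ | push {4}
  [8] u=1 | in 0 | out ⊤ | prev 1 | push {2,5}
  [9] u=3 | in 0 | out 3 | prev ⊥ | push {0}
  [10] u=4 | in ⊤ | out ⊤ | prev 1 | push {}
  [11] u=2 | in ⊤ | out ⊤ | prev 2 | push {}
  [12] u=5 | in ⊤ | out ⊤ | prev 0 | push {1,3}
  [13] u=0 | in ⊤ | out ⊤ | prev 1 | push {4}
  [14] u=1 | in ⊤ | out ⊤ | ==
  [15] u=3 | in ⊤ | out ⊤ | prev 3 | push {0}
  [16] u=4 | in ⊤ | out ⊤ | ==
  [17] u=0 | in ⊤ | out ⊤ | ==

Converged values:
  [0] ⊤
  [1] ⊤
  [2] ⊤
  [3] ⊤
  [4] ⊤
  [5] ⊤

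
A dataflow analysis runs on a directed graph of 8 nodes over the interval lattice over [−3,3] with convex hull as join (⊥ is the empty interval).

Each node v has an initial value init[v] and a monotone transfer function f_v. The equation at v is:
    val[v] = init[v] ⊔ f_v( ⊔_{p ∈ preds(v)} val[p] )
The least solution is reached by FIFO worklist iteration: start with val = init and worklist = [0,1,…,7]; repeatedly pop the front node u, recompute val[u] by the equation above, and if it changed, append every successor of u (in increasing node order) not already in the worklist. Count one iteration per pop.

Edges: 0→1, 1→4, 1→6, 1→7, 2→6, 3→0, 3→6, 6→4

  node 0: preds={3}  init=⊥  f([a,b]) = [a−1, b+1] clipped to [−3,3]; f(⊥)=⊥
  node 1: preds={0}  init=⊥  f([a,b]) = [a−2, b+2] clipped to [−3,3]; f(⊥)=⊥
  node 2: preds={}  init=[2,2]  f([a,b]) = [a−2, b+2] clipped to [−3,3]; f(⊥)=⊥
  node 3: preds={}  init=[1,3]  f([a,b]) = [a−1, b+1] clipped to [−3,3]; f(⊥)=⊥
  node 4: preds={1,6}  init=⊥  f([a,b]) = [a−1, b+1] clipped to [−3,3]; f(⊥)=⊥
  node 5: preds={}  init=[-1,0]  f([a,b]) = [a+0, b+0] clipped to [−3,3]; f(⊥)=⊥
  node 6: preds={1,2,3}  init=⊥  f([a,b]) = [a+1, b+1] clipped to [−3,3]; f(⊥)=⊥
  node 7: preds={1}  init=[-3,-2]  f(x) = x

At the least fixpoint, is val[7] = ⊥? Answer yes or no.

no

Iteration log — 9 steps:
  step 1. node 0  ⊔preds=[1,3]  new=[0,3]  old=⊥  +wl: 
  step 2. node 1  ⊔preds=[0,3]  new=[-2,3]  old=⊥  +wl: 
  step 3. node 2  ⊔preds=⊥  new=[2,2]  stable
  step 4. node 3  ⊔preds=⊥  new=[1,3]  stable
  step 5. node 4  ⊔preds=[-2,3]  new=[-3,3]  old=⊥  +wl: 
  step 6. node 5  ⊔preds=⊥  new=[-1,0]  stable
  step 7. node 6  ⊔preds=[-2,3]  new=[-1,3]  old=⊥  +wl: 4
  step 8. node 7  ⊔preds=[-2,3]  new=[-3,3]  old=[-3,-2]  +wl: 
  step 9. node 4  ⊔preds=[-2,3]  new=[-3,3]  stable

Least fixpoint reached:
  node 0: [0,3]
  node 1: [-2,3]
  node 2: [2,2]
  node 3: [1,3]
  node 4: [-3,3]
  node 5: [-1,0]
  node 6: [-1,3]
  node 7: [-3,3]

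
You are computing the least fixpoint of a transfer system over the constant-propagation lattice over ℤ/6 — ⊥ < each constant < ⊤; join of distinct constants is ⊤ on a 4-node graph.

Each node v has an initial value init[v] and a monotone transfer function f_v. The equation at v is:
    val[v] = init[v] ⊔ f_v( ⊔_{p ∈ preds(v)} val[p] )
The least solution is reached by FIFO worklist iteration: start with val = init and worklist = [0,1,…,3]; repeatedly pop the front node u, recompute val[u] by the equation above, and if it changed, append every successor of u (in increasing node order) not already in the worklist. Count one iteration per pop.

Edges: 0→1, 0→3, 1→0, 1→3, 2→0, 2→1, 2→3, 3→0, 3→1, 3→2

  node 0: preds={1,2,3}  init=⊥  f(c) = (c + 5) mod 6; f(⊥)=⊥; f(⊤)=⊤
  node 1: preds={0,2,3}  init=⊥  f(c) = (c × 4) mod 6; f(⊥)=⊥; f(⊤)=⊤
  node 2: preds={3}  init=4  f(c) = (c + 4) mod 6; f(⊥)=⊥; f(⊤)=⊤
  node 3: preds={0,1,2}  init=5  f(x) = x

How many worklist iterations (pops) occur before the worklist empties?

7

Trace (7 dequeues):
  [1] u=0 | in ⊤ | out ⊤ | prev ⊥ | push {}
  [2] u=1 | in ⊤ | out ⊤ | prev ⊥ | push {0}
  [3] u=2 | in 5 | out ⊤ | prev 4 | push {1}
  [4] u=3 | in ⊤ | out ⊤ | prev 5 | push {2}
  [5] u=0 | in ⊤ | out ⊤ | ==
  [6] u=1 | in ⊤ | out ⊤ | ==
  [7] u=2 | in ⊤ | out ⊤ | ==

Converged values:
  [0] ⊤
  [1] ⊤
  [2] ⊤
  [3] ⊤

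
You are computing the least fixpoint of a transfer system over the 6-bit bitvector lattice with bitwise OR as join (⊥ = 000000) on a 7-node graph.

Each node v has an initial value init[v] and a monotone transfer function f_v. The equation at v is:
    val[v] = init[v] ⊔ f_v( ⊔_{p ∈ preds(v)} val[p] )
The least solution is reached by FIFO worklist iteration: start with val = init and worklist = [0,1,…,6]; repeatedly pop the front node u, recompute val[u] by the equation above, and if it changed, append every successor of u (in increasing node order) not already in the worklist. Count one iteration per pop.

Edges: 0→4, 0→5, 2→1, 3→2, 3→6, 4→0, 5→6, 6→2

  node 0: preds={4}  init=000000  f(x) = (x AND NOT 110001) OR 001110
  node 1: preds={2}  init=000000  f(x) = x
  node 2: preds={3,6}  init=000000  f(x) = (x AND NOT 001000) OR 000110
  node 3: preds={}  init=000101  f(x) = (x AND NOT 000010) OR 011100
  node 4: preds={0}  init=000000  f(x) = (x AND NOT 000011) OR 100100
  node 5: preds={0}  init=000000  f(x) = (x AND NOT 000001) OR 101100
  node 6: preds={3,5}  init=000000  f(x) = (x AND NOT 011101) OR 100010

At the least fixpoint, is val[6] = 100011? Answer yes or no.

no

Iteration log — 11 steps:
  step 1. node 0  ⊔preds=000000  new=001110  old=000000  +wl: 
  step 2. node 1  ⊔preds=000000  new=000000  stable
  step 3. node 2  ⊔preds=000101  new=000111  old=000000  +wl: 1
  step 4. node 3  ⊔preds=000000  new=011101  old=000101  +wl: 2
  step 5. node 4  ⊔preds=001110  new=101100  old=000000  +wl: 0
  step 6. node 5  ⊔preds=001110  new=101110  old=000000  +wl: 
  step 7. node 6  ⊔preds=111111  new=100010  old=000000  +wl: 
  step 8. node 1  ⊔preds=000111  new=000111  old=000000  +wl: 
  step 9. node 2  ⊔preds=111111  new=110111  old=000111  +wl: 1
  step 10. node 0  ⊔preds=101100  new=001110  stable
  step 11. node 1  ⊔preds=110111  new=110111  old=000111  +wl: 

Least fixpoint reached:
  node 0: 001110
  node 1: 110111
  node 2: 110111
  node 3: 011101
  node 4: 101100
  node 5: 101110
  node 6: 100010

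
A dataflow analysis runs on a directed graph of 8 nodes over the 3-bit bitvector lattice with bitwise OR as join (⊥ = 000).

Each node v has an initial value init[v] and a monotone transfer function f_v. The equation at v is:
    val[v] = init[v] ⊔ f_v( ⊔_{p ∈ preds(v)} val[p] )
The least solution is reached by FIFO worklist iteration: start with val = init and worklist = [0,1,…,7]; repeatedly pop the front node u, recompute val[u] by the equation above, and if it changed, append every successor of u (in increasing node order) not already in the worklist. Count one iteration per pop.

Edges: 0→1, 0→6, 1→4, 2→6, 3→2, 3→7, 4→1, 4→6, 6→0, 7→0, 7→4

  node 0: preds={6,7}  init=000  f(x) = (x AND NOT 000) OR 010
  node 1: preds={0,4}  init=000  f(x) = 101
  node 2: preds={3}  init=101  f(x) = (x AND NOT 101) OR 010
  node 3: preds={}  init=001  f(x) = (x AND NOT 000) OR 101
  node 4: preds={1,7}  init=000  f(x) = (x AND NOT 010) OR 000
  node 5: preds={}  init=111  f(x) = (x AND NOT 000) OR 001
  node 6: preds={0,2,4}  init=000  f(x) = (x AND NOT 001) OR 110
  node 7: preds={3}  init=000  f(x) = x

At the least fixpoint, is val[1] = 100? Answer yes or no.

no

Worklist (14 pops):
  #1 pop 0: in=000 → 010 (was 000); enqueue []
  #2 pop 1: in=010 → 101 (was 000); enqueue []
  #3 pop 2: in=001 → 111 (was 101); enqueue []
  #4 pop 3: in=000 → 101 (was 001); enqueue [2]
  #5 pop 4: in=101 → 101 (was 000); enqueue [1]
  #6 pop 5: in=000 → 111 (no change)
  #7 pop 6: in=111 → 110 (was 000); enqueue [0]
  #8 pop 7: in=101 → 101 (was 000); enqueue [4]
  #9 pop 2: in=101 → 111 (no change)
  #10 pop 1: in=111 → 101 (no change)
  #11 pop 0: in=111 → 111 (was 010); enqueue [1,6]
  #12 pop 4: in=101 → 101 (no change)
  #13 pop 1: in=111 → 101 (no change)
  #14 pop 6: in=111 → 110 (no change)

Fixpoint:
  val[0] = 111
  val[1] = 101
  val[2] = 111
  val[3] = 101
  val[4] = 101
  val[5] = 111
  val[6] = 110
  val[7] = 101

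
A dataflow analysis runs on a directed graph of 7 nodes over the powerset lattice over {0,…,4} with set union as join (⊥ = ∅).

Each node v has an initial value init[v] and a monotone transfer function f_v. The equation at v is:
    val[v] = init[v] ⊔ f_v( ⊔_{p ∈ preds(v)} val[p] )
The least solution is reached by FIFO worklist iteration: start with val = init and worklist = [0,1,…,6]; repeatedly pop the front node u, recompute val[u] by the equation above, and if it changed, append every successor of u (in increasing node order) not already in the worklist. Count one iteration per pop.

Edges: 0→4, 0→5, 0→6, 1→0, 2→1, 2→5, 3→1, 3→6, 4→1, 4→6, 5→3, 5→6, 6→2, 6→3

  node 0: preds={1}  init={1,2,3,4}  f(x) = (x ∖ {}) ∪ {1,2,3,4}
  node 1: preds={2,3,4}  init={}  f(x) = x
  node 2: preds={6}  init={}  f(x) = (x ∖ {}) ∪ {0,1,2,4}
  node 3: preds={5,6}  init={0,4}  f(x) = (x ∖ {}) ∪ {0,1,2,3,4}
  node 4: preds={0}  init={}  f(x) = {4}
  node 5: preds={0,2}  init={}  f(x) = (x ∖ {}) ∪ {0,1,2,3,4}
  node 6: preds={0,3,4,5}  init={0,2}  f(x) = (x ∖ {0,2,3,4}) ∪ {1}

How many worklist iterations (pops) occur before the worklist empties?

15

Worklist (15 pops):
  #1 pop 0: in={} → {1,2,3,4} (no change)
  #2 pop 1: in={0,4} → {0,4} (was {}); enqueue [0]
  #3 pop 2: in={0,2} → {0,1,2,4} (was {}); enqueue [1]
  #4 pop 3: in={0,2} → {0,1,2,3,4} (was {0,4}); enqueue []
  #5 pop 4: in={1,2,3,4} → {4} (was {}); enqueue []
  #6 pop 5: in={0,1,2,3,4} → {0,1,2,3,4} (was {}); enqueue [3]
  #7 pop 6: in={0,1,2,3,4} → {0,1,2} (was {0,2}); enqueue [2]
  #8 pop 0: in={0,4} → {0,1,2,3,4} (was {1,2,3,4}); enqueue [4,5,6]
  #9 pop 1: in={0,1,2,3,4} → {0,1,2,3,4} (was {0,4}); enqueue [0]
  #10 pop 3: in={0,1,2,3,4} → {0,1,2,3,4} (no change)
  #11 pop 2: in={0,1,2} → {0,1,2,4} (no change)
  #12 pop 4: in={0,1,2,3,4} → {4} (no change)
  #13 pop 5: in={0,1,2,3,4} → {0,1,2,3,4} (no change)
  #14 pop 6: in={0,1,2,3,4} → {0,1,2} (no change)
  #15 pop 0: in={0,1,2,3,4} → {0,1,2,3,4} (no change)

Fixpoint:
  val[0] = {0,1,2,3,4}
  val[1] = {0,1,2,3,4}
  val[2] = {0,1,2,4}
  val[3] = {0,1,2,3,4}
  val[4] = {4}
  val[5] = {0,1,2,3,4}
  val[6] = {0,1,2}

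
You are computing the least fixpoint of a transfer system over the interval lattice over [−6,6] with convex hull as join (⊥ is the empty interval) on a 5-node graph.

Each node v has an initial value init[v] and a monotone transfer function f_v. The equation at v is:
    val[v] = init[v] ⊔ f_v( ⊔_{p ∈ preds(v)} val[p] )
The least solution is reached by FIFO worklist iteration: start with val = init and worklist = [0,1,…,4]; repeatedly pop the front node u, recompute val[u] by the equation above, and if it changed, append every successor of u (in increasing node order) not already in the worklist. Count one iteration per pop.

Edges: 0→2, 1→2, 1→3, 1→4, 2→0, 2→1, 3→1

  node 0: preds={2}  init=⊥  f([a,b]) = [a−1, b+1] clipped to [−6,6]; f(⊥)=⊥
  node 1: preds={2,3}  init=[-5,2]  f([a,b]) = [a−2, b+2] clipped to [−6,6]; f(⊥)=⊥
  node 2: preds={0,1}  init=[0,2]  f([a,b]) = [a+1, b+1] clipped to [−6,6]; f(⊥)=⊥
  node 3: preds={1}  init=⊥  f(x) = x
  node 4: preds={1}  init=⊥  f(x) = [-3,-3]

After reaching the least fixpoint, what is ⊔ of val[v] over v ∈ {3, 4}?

[-6,6]

Iteration log — 13 steps:
  step 1. node 0  ⊔preds=[0,2]  new=[-1,3]  old=⊥  +wl: 
  step 2. node 1  ⊔preds=[0,2]  new=[-5,4]  old=[-5,2]  +wl: 
  step 3. node 2  ⊔preds=[-5,4]  new=[-4,5]  old=[0,2]  +wl: 0,1
  step 4. node 3  ⊔preds=[-5,4]  new=[-5,4]  old=⊥  +wl: 
  step 5. node 4  ⊔preds=[-5,4]  new=[-3,-3]  old=⊥  +wl: 
  step 6. node 0  ⊔preds=[-4,5]  new=[-5,6]  old=[-1,3]  +wl: 2
  step 7. node 1  ⊔preds=[-5,5]  new=[-6,6]  old=[-5,4]  +wl: 3,4
  step 8. node 2  ⊔preds=[-6,6]  new=[-5,6]  old=[-4,5]  +wl: 0,1
  step 9. node 3  ⊔preds=[-6,6]  new=[-6,6]  old=[-5,4]  +wl: 
  step 10. node 4  ⊔preds=[-6,6]  new=[-3,-3]  stable
  step 11. node 0  ⊔preds=[-5,6]  new=[-6,6]  old=[-5,6]  +wl: 2
  step 12. node 1  ⊔preds=[-6,6]  new=[-6,6]  stable
  step 13. node 2  ⊔preds=[-6,6]  new=[-5,6]  stable

Least fixpoint reached:
  node 0: [-6,6]
  node 1: [-6,6]
  node 2: [-5,6]
  node 3: [-6,6]
  node 4: [-3,-3]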